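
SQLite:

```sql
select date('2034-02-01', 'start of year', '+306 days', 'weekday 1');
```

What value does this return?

`start of year` rewinds 2034-02-01 to 2034-01-01.
Applying '+306 days' to 2034-01-01: counting 306 days forward gives 2034-11-03.
`weekday 1` advances to the next Monday; 2034-11-03 is a Friday, so it moves forward to 2034-11-06.

2034-11-06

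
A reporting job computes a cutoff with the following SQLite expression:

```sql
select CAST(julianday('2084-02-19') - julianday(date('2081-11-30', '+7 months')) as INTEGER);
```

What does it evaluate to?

Adding +7 months to 2081-11-30 gives 2082-06-30.
0 days remain in June 2082 after the 30th (30 − 30).
Full months from July 2082 through January 2084 contribute their day counts.
Then 19 days into February 2084.
Total: 0 + 31 + 31 + 30 + 31 + 30 + 31 + 31 + 28 + 31 + 30 + 31 + 30 + 31 + 31 + 30 + 31 + 30 + 31 + 31 + 19 = 599.

599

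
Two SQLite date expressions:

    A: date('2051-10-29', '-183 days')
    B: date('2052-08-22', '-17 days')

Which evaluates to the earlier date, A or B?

A

A = 2051-04-29.
B = 2052-08-05.
A is earlier.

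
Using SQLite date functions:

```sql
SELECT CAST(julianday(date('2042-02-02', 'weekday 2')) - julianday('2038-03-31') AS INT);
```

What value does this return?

1406

`weekday 2` advances to the next Tuesday; 2042-02-02 is a Sunday, so it moves forward to 2042-02-04.
0 days remain in March 2038 after the 31st (31 − 31).
Full months from April 2038 through January 2042 contribute their day counts.
Then 4 days into February 2042.
Total: 0 + 30 + 31 + 30 + 31 + 31 + 30 + 31 + 30 + 31 + 31 + 28 + 31 + 30 + 31 + 30 + 31 + 31 + 30 + 31 + 30 + 31 + 31 + 29 + 31 + 30 + 31 + 30 + 31 + 31 + 30 + 31 + 30 + 31 + 31 + 28 + 31 + 30 + 31 + 30 + 31 + 31 + 30 + 31 + 30 + 31 + 31 + 4 = 1406.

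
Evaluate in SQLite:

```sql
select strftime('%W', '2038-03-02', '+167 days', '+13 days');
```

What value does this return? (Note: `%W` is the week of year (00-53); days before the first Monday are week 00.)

First apply '+167 days', '+13 days': 2038-03-02 → 2038-08-29.
2038-08-29 is a Sunday. SQLite's %W counts Mondays since the year started; the result is 34.

34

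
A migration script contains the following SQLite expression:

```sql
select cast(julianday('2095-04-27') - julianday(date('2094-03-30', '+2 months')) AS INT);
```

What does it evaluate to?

Adding +2 months to 2094-03-30 gives 2094-05-30.
1 day remains in May 2094 after the 30th (31 − 30).
Full months from June 2094 through March 2095 contribute their day counts.
Then 27 days into April 2095.
Total: 1 + 30 + 31 + 31 + 30 + 31 + 30 + 31 + 31 + 28 + 31 + 27 = 332.

332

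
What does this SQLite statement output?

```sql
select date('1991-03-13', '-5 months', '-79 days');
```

1990-07-26

Adding -5 months to 1991-03-13 gives 1990-10-13.
Applying '-79 days' to 1990-10-13: counting 79 days back gives 1990-07-26.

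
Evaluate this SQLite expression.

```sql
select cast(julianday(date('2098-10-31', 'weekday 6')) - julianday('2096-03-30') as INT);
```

`weekday 6` advances to the next Saturday; 2098-10-31 is a Friday, so it moves forward to 2098-11-01.
1 day remains in March 2096 after the 30th (31 − 30).
Full months from April 2096 through October 2098 contribute their day counts.
Then 1 day into November 2098.
Total: 1 + 30 + 31 + 30 + 31 + 31 + 30 + 31 + 30 + 31 + 31 + 28 + 31 + 30 + 31 + 30 + 31 + 31 + 30 + 31 + 30 + 31 + 31 + 28 + 31 + 30 + 31 + 30 + 31 + 31 + 30 + 31 + 1 = 946.

946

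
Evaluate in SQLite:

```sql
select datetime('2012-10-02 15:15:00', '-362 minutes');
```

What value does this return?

362 minutes = 6h 2m; -362 minutes from 2012-10-02 15:15:00 is 2012-10-02 09:13:00.

2012-10-02 09:13:00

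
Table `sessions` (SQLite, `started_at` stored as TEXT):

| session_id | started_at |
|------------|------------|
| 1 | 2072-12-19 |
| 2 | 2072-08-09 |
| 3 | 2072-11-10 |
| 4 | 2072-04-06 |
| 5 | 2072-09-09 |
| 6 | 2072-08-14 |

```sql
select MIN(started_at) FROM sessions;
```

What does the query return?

MIN over {2072-04-06, 2072-08-09, 2072-08-14, 2072-09-09, 2072-11-10, 2072-12-19}.

2072-04-06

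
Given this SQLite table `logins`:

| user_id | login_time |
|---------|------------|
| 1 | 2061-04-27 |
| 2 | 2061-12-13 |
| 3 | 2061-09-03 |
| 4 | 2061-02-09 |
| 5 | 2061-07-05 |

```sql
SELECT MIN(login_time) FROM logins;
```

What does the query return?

MIN over {2061-02-09, 2061-04-27, 2061-07-05, 2061-09-03, 2061-12-13}.

2061-02-09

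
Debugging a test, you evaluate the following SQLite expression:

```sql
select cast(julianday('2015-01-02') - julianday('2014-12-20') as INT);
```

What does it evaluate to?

13

11 days remain in December 2014 after the 20th (31 − 20).
Then 2 days into January 2015.
Total: 11 + 2 = 13.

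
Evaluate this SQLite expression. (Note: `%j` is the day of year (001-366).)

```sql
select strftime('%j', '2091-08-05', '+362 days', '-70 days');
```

144

First apply '+362 days', '-70 days': 2091-08-05 → 2092-05-23.
Day-of-year for 2092-05-23: days since 2092-01-01 inclusive = 144, zero-padded to 144.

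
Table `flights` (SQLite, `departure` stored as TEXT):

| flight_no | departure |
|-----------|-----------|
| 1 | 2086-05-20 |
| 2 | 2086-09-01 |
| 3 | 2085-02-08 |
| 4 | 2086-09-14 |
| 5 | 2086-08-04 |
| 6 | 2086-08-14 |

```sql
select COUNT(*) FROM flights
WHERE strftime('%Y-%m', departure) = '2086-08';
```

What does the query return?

Rows with year-month 2086-08: 2086-08-04, 2086-08-14 → 2.

2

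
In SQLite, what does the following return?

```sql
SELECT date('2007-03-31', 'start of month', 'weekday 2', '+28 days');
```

2007-04-03

`start of month` rewinds 2007-03-31 to 2007-03-01.
`weekday 2` advances to the next Tuesday; 2007-03-01 is a Thursday, so it moves forward to 2007-03-06.
March 2007 has 31 days; 25 remain after the 6th, so 26 days reach 2007-04-01.
Advancing 2 more days within April lands on 2007-04-03.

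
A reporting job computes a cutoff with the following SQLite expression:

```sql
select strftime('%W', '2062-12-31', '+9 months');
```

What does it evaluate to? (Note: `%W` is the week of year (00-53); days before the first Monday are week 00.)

First apply '+9 months': 2062-12-31 → 2063-10-01.
2063-10-01 is a Monday. SQLite's %W counts Mondays since the year started; the result is 40.

40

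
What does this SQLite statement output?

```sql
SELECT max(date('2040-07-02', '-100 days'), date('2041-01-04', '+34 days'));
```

2041-02-07

date('2040-07-02', '-100 days') → 2040-03-24.
date('2041-01-04', '+34 days') → 2041-02-07.
Later of the two is 2041-02-07.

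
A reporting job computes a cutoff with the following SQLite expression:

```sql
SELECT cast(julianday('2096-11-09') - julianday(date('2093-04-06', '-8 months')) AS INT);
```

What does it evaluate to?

Adding -8 months to 2093-04-06 gives 2092-08-06.
25 days remain in August 2092 after the 6th (31 − 6).
Full months from September 2092 through October 2096 contribute their day counts.
Then 9 days into November 2096.
Total: 25 + 30 + 31 + 30 + 31 + 31 + 28 + 31 + 30 + 31 + 30 + 31 + 31 + 30 + 31 + 30 + 31 + 31 + 28 + 31 + 30 + 31 + 30 + 31 + 31 + 30 + 31 + 30 + 31 + 31 + 28 + 31 + 30 + 31 + 30 + 31 + 31 + 30 + 31 + 30 + 31 + 31 + 29 + 31 + 30 + 31 + 30 + 31 + 31 + 30 + 31 + 9 = 1556.

1556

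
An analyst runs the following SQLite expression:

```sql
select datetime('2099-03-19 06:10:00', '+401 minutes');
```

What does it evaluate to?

2099-03-19 12:51:00

401 minutes = 6h 41m; +401 minutes from 2099-03-19 06:10:00 is 2099-03-19 12:51:00.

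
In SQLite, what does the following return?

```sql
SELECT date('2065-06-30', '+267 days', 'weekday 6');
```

Applying '+267 days' to 2065-06-30: counting 267 days forward gives 2066-03-24.
`weekday 6` advances to the next Saturday; 2066-03-24 is a Wednesday, so it moves forward to 2066-03-27.

2066-03-27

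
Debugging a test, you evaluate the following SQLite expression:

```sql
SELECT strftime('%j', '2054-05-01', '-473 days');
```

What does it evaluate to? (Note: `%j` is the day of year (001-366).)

First apply '-473 days': 2054-05-01 → 2053-01-13.
Day-of-year for 2053-01-13: days since 2053-01-01 inclusive = 13, zero-padded to 013.

013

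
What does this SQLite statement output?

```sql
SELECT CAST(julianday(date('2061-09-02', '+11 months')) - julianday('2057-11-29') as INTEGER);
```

Adding +11 months to 2061-09-02 gives 2062-08-02.
1 day remains in November 2057 after the 29th (30 − 29).
Full months from December 2057 through July 2062 contribute their day counts.
Then 2 days into August 2062.
Total: 1 + 31 + 31 + 28 + 31 + 30 + 31 + 30 + 31 + 31 + 30 + 31 + 30 + 31 + 31 + 28 + 31 + 30 + 31 + 30 + 31 + 31 + 30 + 31 + 30 + 31 + 31 + 29 + 31 + 30 + 31 + 30 + 31 + 31 + 30 + 31 + 30 + 31 + 31 + 28 + 31 + 30 + 31 + 30 + 31 + 31 + 30 + 31 + 30 + 31 + 31 + 28 + 31 + 30 + 31 + 30 + 31 + 2 = 1707.

1707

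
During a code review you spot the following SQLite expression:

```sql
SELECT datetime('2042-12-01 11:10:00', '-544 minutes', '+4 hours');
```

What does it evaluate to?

544 minutes = 9h 4m; -544 minutes from 2042-12-01 11:10:00 is 2042-12-01 02:06:00.
+4 hours from 2042-12-01 02:06:00 is 2042-12-01 06:06:00.

2042-12-01 06:06:00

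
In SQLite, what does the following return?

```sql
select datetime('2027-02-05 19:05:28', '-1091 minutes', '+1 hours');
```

2027-02-05 01:54:28

1091 minutes = 18h 11m; -1091 minutes from 2027-02-05 19:05:28 is 2027-02-05 00:54:28.
+1 hours from 2027-02-05 00:54:28 is 2027-02-05 01:54:28.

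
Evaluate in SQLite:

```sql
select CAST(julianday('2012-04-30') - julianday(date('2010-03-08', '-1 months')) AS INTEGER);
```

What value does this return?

Adding -1 month to 2010-03-08 gives 2010-02-08.
20 days remain in February 2010 after the 8th (28 − 8).
Full months from March 2010 through March 2012 contribute their day counts.
Then 30 days into April 2012.
Total: 20 + 31 + 30 + 31 + 30 + 31 + 31 + 30 + 31 + 30 + 31 + 31 + 28 + 31 + 30 + 31 + 30 + 31 + 31 + 30 + 31 + 30 + 31 + 31 + 29 + 31 + 30 = 812.

812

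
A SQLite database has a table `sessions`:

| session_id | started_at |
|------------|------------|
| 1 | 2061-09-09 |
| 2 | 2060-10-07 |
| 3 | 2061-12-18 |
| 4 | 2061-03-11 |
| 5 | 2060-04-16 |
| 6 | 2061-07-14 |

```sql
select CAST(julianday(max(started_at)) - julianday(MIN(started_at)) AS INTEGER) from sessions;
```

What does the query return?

MIN = 2060-04-16, MAX = 2061-12-18.
14 days remain in April 2060 after the 16th (30 − 16).
Full months from May 2060 through November 2061 contribute their day counts.
Then 18 days into December 2061.
Total: 14 + 31 + 30 + 31 + 31 + 30 + 31 + 30 + 31 + 31 + 28 + 31 + 30 + 31 + 30 + 31 + 31 + 30 + 31 + 30 + 18 = 611.

611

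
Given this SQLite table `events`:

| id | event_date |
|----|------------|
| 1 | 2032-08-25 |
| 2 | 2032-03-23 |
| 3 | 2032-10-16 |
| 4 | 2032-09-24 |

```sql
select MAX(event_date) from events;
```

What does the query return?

2032-10-16

MAX over {2032-03-23, 2032-08-25, 2032-09-24, 2032-10-16}.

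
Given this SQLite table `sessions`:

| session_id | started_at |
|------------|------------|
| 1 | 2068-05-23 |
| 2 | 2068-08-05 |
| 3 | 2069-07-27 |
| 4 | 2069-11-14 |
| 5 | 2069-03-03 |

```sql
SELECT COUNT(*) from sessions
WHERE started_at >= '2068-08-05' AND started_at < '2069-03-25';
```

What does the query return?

2

Rows in [2068-08-05, 2069-03-25): 2068-08-05, 2069-03-03 → 2 rows.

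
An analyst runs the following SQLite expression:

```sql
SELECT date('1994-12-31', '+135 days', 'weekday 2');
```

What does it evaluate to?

Applying '+135 days' to 1994-12-31: counting 135 days forward gives 1995-05-15.
`weekday 2` advances to the next Tuesday; 1995-05-15 is a Monday, so it moves forward to 1995-05-16.

1995-05-16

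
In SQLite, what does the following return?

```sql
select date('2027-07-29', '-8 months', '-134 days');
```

Adding -8 months to 2027-07-29 gives 2026-11-29.
Applying '-134 days' to 2026-11-29: counting 134 days back gives 2026-07-18.

2026-07-18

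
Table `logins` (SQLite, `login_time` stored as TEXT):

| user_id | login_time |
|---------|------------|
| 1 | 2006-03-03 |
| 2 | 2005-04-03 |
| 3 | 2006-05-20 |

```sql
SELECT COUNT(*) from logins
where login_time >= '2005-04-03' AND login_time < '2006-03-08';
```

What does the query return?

Rows in [2005-04-03, 2006-03-08): 2006-03-03, 2005-04-03 → 2 rows.

2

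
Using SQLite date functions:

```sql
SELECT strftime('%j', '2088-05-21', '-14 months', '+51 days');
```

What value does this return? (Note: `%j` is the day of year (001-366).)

131

First apply '-14 months', '+51 days': 2088-05-21 → 2087-05-11.
Day-of-year for 2087-05-11: days since 2087-01-01 inclusive = 131, zero-padded to 131.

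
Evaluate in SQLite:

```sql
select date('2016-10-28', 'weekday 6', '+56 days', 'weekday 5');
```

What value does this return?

`weekday 6` advances to the next Saturday; 2016-10-28 is a Friday, so it moves forward to 2016-10-29.
Applying '+56 days' to 2016-10-29: counting 56 days forward gives 2016-12-24.
`weekday 5` advances to the next Friday; 2016-12-24 is a Saturday, so it moves forward to 2016-12-30.

2016-12-30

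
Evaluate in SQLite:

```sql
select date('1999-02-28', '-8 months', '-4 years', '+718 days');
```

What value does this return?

Adding -8 months to 1999-02-28 gives 1998-06-28.
Adding -4 years to 1998-06-28 gives 1994-06-28.
Applying '+718 days' to 1994-06-28: counting 718 days forward gives 1996-06-15.

1996-06-15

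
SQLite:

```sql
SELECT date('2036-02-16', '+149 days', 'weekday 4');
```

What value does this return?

2036-07-17

Applying '+149 days' to 2036-02-16: counting 149 days forward gives 2036-07-14.
`weekday 4` advances to the next Thursday; 2036-07-14 is a Monday, so it moves forward to 2036-07-17.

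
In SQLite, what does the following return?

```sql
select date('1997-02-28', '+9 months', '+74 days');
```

1998-02-10

Adding +9 months to 1997-02-28 gives 1997-11-28.
Applying '+74 days' to 1997-11-28: counting 74 days forward gives 1998-02-10.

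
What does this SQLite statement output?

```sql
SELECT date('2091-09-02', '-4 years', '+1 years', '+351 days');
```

Adding -4 years to 2091-09-02 gives 2087-09-02.
Adding +1 year to 2087-09-02 gives 2088-09-02.
Applying '+351 days' to 2088-09-02: counting 351 days forward gives 2089-08-19.

2089-08-19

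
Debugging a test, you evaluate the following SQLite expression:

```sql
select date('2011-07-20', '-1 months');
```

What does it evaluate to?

2011-06-20

Adding -1 month to 2011-07-20 gives 2011-06-20.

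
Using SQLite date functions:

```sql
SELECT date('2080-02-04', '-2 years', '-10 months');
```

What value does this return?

Adding -2 years to 2080-02-04 gives 2078-02-04.
Adding -10 months to 2078-02-04 gives 2077-04-04.

2077-04-04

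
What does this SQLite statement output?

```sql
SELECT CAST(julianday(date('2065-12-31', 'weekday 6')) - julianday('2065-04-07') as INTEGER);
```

`weekday 6` advances to the next Saturday; 2065-12-31 is a Thursday, so it moves forward to 2066-01-02.
23 days remain in April 2065 after the 7th (30 − 7).
Full months from May 2065 through December 2065 contribute their day counts.
Then 2 days into January 2066.
Total: 23 + 31 + 30 + 31 + 31 + 30 + 31 + 30 + 31 + 2 = 270.

270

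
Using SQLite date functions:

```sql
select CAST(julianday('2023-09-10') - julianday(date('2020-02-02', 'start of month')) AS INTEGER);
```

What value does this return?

`start of month` rewinds 2020-02-02 to 2020-02-01.
28 days remain in February 2020 after the 1st (29 − 1).
Full months from March 2020 through August 2023 contribute their day counts.
Then 10 days into September 2023.
Total: 28 + 31 + 30 + 31 + 30 + 31 + 31 + 30 + 31 + 30 + 31 + 31 + 28 + 31 + 30 + 31 + 30 + 31 + 31 + 30 + 31 + 30 + 31 + 31 + 28 + 31 + 30 + 31 + 30 + 31 + 31 + 30 + 31 + 30 + 31 + 31 + 28 + 31 + 30 + 31 + 30 + 31 + 31 + 10 = 1317.

1317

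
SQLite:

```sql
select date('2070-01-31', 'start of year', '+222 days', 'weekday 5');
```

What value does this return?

2070-08-15

`start of year` rewinds 2070-01-31 to 2070-01-01.
Applying '+222 days' to 2070-01-01: counting 222 days forward gives 2070-08-11.
`weekday 5` advances to the next Friday; 2070-08-11 is a Monday, so it moves forward to 2070-08-15.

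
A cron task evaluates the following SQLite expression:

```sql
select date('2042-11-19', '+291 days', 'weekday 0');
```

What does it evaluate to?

2043-09-06

Applying '+291 days' to 2042-11-19: counting 291 days forward gives 2043-09-06.
`weekday 0` advances to the next Sunday; 2043-09-06 is already a Sunday, so it stays at 2043-09-06.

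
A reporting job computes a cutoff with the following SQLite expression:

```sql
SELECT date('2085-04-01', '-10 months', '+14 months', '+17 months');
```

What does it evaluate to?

2087-01-01

Adding -10 months to 2085-04-01 gives 2084-06-01.
Adding +14 months to 2084-06-01 gives 2085-08-01.
Adding +17 months to 2085-08-01 gives 2087-01-01.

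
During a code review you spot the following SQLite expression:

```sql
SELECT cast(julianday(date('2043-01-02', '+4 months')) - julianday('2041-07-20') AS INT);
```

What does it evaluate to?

Adding +4 months to 2043-01-02 gives 2043-05-02.
11 days remain in July 2041 after the 20th (31 − 20).
Full months from August 2041 through April 2043 contribute their day counts.
Then 2 days into May 2043.
Total: 11 + 31 + 30 + 31 + 30 + 31 + 31 + 28 + 31 + 30 + 31 + 30 + 31 + 31 + 30 + 31 + 30 + 31 + 31 + 28 + 31 + 30 + 2 = 651.

651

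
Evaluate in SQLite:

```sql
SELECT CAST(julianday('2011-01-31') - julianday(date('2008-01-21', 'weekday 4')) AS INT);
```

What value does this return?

1103

`weekday 4` advances to the next Thursday; 2008-01-21 is a Monday, so it moves forward to 2008-01-24.
7 days remain in January 2008 after the 24th (31 − 24).
Full months from February 2008 through December 2010 contribute their day counts.
Then 31 days into January 2011.
Total: 7 + 29 + 31 + 30 + 31 + 30 + 31 + 31 + 30 + 31 + 30 + 31 + 31 + 28 + 31 + 30 + 31 + 30 + 31 + 31 + 30 + 31 + 30 + 31 + 31 + 28 + 31 + 30 + 31 + 30 + 31 + 31 + 30 + 31 + 30 + 31 + 31 = 1103.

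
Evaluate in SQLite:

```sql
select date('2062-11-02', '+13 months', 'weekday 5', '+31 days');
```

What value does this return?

Adding +13 months to 2062-11-02 gives 2063-12-02.
`weekday 5` advances to the next Friday; 2063-12-02 is a Sunday, so it moves forward to 2063-12-07.
December 2063 has 31 days; 24 remain after the 7th, so 25 days reach 2064-01-01.
Advancing 6 more days within January lands on 2064-01-07.

2064-01-07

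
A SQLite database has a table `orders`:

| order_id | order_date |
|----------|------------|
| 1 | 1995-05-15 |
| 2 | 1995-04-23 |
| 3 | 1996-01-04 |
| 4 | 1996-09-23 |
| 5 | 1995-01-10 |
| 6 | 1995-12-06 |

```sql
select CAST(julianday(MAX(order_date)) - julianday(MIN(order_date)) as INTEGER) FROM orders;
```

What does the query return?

MIN = 1995-01-10, MAX = 1996-09-23.
21 days remain in January 1995 after the 10th (31 − 10).
Full months from February 1995 through August 1996 contribute their day counts.
Then 23 days into September 1996.
Total: 21 + 28 + 31 + 30 + 31 + 30 + 31 + 31 + 30 + 31 + 30 + 31 + 31 + 29 + 31 + 30 + 31 + 30 + 31 + 31 + 23 = 622.

622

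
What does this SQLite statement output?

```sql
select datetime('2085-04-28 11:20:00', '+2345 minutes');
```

2345 minutes = 39h 5m; +2345 minutes from 2085-04-28 11:20:00 is 2085-04-30 02:25:00 (crosses midnight).

2085-04-30 02:25:00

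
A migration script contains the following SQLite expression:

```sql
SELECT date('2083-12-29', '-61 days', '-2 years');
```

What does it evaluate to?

2081-10-29

Applying '-61 days' to 2083-12-29: counting 61 days back gives 2083-10-29.
Adding -2 years to 2083-10-29 gives 2081-10-29.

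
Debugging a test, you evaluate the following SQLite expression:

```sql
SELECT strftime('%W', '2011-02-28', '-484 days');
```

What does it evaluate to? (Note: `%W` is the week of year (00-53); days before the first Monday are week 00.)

First apply '-484 days': 2011-02-28 → 2009-11-01.
2009-11-01 is a Sunday. SQLite's %W counts Mondays since the year started; the result is 43.

43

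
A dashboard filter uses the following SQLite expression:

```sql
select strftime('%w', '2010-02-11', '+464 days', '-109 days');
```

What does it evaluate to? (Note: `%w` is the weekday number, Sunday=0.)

First apply '+464 days', '-109 days': 2010-02-11 → 2011-02-01.
2011-02-01 is a Tuesday; with Sunday=0 that is 2.

2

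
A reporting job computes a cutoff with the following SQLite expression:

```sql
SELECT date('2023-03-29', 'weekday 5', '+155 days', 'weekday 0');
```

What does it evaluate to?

`weekday 5` advances to the next Friday; 2023-03-29 is a Wednesday, so it moves forward to 2023-03-31.
Applying '+155 days' to 2023-03-31: counting 155 days forward gives 2023-09-02.
`weekday 0` advances to the next Sunday; 2023-09-02 is a Saturday, so it moves forward to 2023-09-03.

2023-09-03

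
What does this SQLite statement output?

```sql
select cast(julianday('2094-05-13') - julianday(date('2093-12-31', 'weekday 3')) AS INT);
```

127

`weekday 3` advances to the next Wednesday; 2093-12-31 is a Thursday, so it moves forward to 2094-01-06.
25 days remain in January 2094 after the 6th (31 − 6).
February 2094: 28 days.
March 2094: 31 days.
April 2094: 30 days.
Then 13 days into May 2094.
Total: 25 + 28 + 31 + 30 + 13 = 127.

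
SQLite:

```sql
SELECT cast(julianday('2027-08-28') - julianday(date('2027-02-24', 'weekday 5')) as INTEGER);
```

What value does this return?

`weekday 5` advances to the next Friday; 2027-02-24 is a Wednesday, so it moves forward to 2027-02-26.
2 days remain in February 2027 after the 26th (28 − 26).
March 2027: 31 days.
April 2027: 30 days.
May 2027: 31 days.
June 2027: 30 days.
July 2027: 31 days.
Then 28 days into August 2027.
Total: 2 + 31 + 30 + 31 + 30 + 31 + 28 = 183.

183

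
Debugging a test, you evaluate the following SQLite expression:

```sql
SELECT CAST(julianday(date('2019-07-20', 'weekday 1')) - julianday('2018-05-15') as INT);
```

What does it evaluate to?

`weekday 1` advances to the next Monday; 2019-07-20 is a Saturday, so it moves forward to 2019-07-22.
16 days remain in May 2018 after the 15th (31 − 15).
Full months from June 2018 through June 2019 contribute their day counts.
Then 22 days into July 2019.
Total: 16 + 30 + 31 + 31 + 30 + 31 + 30 + 31 + 31 + 28 + 31 + 30 + 31 + 30 + 22 = 433.

433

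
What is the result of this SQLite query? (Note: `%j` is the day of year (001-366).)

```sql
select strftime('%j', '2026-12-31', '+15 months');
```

First apply '+15 months': 2026-12-31 → 2028-03-31.
Day-of-year for 2028-03-31: days since 2028-01-01 inclusive = 91, zero-padded to 091.

091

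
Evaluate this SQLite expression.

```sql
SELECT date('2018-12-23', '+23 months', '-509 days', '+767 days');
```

2021-08-08

Adding +23 months to 2018-12-23 gives 2020-11-23.
Applying '-509 days' to 2020-11-23: counting 509 days back gives 2019-07-03.
Applying '+767 days' to 2019-07-03: counting 767 days forward gives 2021-08-08.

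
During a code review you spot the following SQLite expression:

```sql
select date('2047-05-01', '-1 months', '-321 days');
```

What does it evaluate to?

Adding -1 month to 2047-05-01 gives 2047-04-01.
Applying '-321 days' to 2047-04-01: counting 321 days back gives 2046-05-15.

2046-05-15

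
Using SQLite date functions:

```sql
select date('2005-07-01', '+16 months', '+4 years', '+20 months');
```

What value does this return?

Adding +16 months to 2005-07-01 gives 2006-11-01.
Adding +4 years to 2006-11-01 gives 2010-11-01.
Adding +20 months to 2010-11-01 gives 2012-07-01.

2012-07-01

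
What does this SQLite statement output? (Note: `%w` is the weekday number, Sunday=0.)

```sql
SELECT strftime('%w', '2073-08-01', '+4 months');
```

First apply '+4 months': 2073-08-01 → 2073-12-01.
2073-12-01 is a Friday; with Sunday=0 that is 5.

5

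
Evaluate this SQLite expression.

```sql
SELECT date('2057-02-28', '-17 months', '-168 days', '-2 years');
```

Adding -17 months to 2057-02-28 gives 2055-09-28.
Applying '-168 days' to 2055-09-28: counting 168 days back gives 2055-04-13.
Adding -2 years to 2055-04-13 gives 2053-04-13.

2053-04-13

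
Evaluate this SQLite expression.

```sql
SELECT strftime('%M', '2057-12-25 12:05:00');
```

`%M` extracts the 2-digit minute: 05.

05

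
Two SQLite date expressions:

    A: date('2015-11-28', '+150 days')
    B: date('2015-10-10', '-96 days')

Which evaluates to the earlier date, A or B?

B

A = 2016-04-26.
B = 2015-07-06.
B is earlier.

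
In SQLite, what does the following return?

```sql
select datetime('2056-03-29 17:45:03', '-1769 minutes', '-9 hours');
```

2056-03-28 03:16:03

1769 minutes = 29h 29m; -1769 minutes from 2056-03-29 17:45:03 is 2056-03-28 12:16:03 (crosses midnight).
-9 hours from 2056-03-28 12:16:03 is 2056-03-28 03:16:03.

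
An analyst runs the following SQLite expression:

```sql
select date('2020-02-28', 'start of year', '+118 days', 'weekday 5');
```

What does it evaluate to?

2020-05-01

`start of year` rewinds 2020-02-28 to 2020-01-01.
Applying '+118 days' to 2020-01-01: counting 118 days forward gives 2020-04-28.
`weekday 5` advances to the next Friday; 2020-04-28 is a Tuesday, so it moves forward to 2020-05-01.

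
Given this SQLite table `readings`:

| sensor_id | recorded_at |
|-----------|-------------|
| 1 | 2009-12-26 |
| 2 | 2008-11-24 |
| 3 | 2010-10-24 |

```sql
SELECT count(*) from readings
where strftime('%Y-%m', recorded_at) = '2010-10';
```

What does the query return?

Rows with year-month 2010-10: 2010-10-24 → 1.

1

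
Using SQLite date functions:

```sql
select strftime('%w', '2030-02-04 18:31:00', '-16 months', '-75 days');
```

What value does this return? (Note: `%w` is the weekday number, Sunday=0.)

5

First apply '-16 months', '-75 days': 2030-02-04 18:31:00 → 2028-07-21 18:31:00.
2028-07-21 is a Friday; with Sunday=0 that is 5.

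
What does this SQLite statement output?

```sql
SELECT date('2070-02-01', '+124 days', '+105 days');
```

2070-09-18

Applying '+124 days' to 2070-02-01: counting 124 days forward gives 2070-06-05.
Applying '+105 days' to 2070-06-05: counting 105 days forward gives 2070-09-18.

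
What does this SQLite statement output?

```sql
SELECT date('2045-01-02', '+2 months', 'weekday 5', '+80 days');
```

2045-05-22

Adding +2 months to 2045-01-02 gives 2045-03-02.
`weekday 5` advances to the next Friday; 2045-03-02 is a Thursday, so it moves forward to 2045-03-03.
Applying '+80 days' to 2045-03-03: counting 80 days forward gives 2045-05-22.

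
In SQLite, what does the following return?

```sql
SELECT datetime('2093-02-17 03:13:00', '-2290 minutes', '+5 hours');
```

2093-02-15 18:03:00

2290 minutes = 38h 10m; -2290 minutes from 2093-02-17 03:13:00 is 2093-02-15 13:03:00 (crosses midnight).
+5 hours from 2093-02-15 13:03:00 is 2093-02-15 18:03:00.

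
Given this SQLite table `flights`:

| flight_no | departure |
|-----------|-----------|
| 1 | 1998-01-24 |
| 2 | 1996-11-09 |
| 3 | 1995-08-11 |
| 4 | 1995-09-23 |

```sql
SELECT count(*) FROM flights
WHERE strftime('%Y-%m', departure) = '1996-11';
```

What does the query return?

Rows with year-month 1996-11: 1996-11-09 → 1.

1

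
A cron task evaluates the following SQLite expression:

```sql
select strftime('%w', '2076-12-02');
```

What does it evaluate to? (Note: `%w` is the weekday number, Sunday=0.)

3

2076-12-02 is a Wednesday; with Sunday=0 that is 3.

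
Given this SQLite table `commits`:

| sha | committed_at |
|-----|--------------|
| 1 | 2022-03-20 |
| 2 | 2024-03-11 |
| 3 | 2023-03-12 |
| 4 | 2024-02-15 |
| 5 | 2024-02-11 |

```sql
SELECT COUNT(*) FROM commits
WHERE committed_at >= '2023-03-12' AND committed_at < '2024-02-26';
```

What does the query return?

Rows in [2023-03-12, 2024-02-26): 2023-03-12, 2024-02-15, 2024-02-11 → 3 rows.

3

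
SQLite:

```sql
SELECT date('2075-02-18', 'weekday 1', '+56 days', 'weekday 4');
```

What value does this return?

2075-04-18

`weekday 1` advances to the next Monday; 2075-02-18 is already a Monday, so it stays at 2075-02-18.
Applying '+56 days' to 2075-02-18: counting 56 days forward gives 2075-04-15.
`weekday 4` advances to the next Thursday; 2075-04-15 is a Monday, so it moves forward to 2075-04-18.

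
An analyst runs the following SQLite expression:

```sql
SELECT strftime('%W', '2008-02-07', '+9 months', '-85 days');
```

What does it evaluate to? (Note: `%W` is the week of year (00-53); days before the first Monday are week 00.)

First apply '+9 months', '-85 days': 2008-02-07 → 2008-08-14.
2008-08-14 is a Thursday. SQLite's %W counts Mondays since the year started; the result is 32.

32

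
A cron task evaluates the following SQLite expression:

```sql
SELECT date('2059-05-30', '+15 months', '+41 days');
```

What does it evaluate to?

Adding +15 months to 2059-05-30 gives 2060-08-30.
Applying '+41 days' to 2060-08-30: counting 41 days forward gives 2060-10-10.

2060-10-10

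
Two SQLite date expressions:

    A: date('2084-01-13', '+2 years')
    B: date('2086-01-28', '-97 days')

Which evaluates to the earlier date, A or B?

B

A = 2086-01-13.
B = 2085-10-23.
B is earlier.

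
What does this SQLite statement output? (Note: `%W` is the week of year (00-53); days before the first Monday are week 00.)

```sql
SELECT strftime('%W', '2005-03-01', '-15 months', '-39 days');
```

42

First apply '-15 months', '-39 days': 2005-03-01 → 2003-10-23.
2003-10-23 is a Thursday. SQLite's %W counts Mondays since the year started; the result is 42.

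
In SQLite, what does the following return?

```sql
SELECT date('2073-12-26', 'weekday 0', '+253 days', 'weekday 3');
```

2074-09-12

`weekday 0` advances to the next Sunday; 2073-12-26 is a Tuesday, so it moves forward to 2073-12-31.
Applying '+253 days' to 2073-12-31: counting 253 days forward gives 2074-09-10.
`weekday 3` advances to the next Wednesday; 2074-09-10 is a Monday, so it moves forward to 2074-09-12.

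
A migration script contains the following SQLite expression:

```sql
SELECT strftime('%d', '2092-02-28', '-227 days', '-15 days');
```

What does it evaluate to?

01

First apply '-227 days', '-15 days': 2092-02-28 → 2091-07-01.
`%d` extracts the 2-digit day of month: 01.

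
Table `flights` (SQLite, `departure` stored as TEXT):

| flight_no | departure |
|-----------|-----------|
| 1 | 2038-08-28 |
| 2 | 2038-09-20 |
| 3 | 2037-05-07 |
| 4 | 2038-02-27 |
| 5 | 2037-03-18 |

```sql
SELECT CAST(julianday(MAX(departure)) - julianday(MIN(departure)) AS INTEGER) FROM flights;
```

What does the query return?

MIN = 2037-03-18, MAX = 2038-09-20.
13 days remain in March 2037 after the 18th (31 − 18).
Full months from April 2037 through August 2038 contribute their day counts.
Then 20 days into September 2038.
Total: 13 + 30 + 31 + 30 + 31 + 31 + 30 + 31 + 30 + 31 + 31 + 28 + 31 + 30 + 31 + 30 + 31 + 31 + 20 = 551.

551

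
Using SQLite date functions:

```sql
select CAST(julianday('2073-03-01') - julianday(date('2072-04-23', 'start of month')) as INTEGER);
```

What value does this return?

334

`start of month` rewinds 2072-04-23 to 2072-04-01.
29 days remain in April 2072 after the 1st (30 − 1).
Full months from May 2072 through February 2073 contribute their day counts.
Then 1 day into March 2073.
Total: 29 + 31 + 30 + 31 + 31 + 30 + 31 + 30 + 31 + 31 + 28 + 1 = 334.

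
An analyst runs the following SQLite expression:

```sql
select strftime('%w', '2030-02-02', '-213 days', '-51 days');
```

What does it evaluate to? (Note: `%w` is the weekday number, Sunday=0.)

1

First apply '-213 days', '-51 days': 2030-02-02 → 2029-05-14.
2029-05-14 is a Monday; with Sunday=0 that is 1.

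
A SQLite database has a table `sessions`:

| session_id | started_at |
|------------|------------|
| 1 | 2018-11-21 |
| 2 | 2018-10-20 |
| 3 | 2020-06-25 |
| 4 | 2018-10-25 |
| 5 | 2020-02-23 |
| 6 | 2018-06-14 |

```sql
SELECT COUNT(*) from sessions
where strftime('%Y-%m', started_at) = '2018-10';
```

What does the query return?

Rows with year-month 2018-10: 2018-10-20, 2018-10-25 → 2.

2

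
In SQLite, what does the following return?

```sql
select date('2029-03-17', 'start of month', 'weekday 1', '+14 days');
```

2029-03-19

`start of month` rewinds 2029-03-17 to 2029-03-01.
`weekday 1` advances to the next Monday; 2029-03-01 is a Thursday, so it moves forward to 2029-03-05.
Advancing 14 more days within March lands on 2029-03-19.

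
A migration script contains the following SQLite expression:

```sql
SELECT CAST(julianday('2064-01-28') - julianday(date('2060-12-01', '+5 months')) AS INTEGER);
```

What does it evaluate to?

1002

Adding +5 months to 2060-12-01 gives 2061-05-01.
30 days remain in May 2061 after the 1st (31 − 1).
Full months from June 2061 through December 2063 contribute their day counts.
Then 28 days into January 2064.
Total: 30 + 30 + 31 + 31 + 30 + 31 + 30 + 31 + 31 + 28 + 31 + 30 + 31 + 30 + 31 + 31 + 30 + 31 + 30 + 31 + 31 + 28 + 31 + 30 + 31 + 30 + 31 + 31 + 30 + 31 + 30 + 31 + 28 = 1002.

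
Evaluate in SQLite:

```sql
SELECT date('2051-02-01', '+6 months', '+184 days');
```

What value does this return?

Adding +6 months to 2051-02-01 gives 2051-08-01.
Applying '+184 days' to 2051-08-01: counting 184 days forward gives 2052-02-01.

2052-02-01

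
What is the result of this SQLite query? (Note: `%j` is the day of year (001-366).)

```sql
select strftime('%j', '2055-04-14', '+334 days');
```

073

First apply '+334 days': 2055-04-14 → 2056-03-13.
Day-of-year for 2056-03-13: days since 2056-01-01 inclusive = 73, zero-padded to 073.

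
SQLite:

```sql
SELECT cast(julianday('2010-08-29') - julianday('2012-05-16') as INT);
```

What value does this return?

-626

2 days remain in August 2010 after the 29th (31 − 29).
Full months from September 2010 through April 2012 contribute their day counts.
Then 16 days into May 2012.
Total: 2 + 30 + 31 + 30 + 31 + 31 + 28 + 31 + 30 + 31 + 30 + 31 + 31 + 30 + 31 + 30 + 31 + 31 + 29 + 31 + 30 + 16 = 626.
The subtraction is earlier − later, so the result is −626 → -626.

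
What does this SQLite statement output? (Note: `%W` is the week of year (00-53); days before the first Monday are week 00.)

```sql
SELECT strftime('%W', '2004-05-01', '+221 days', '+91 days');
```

First apply '+221 days', '+91 days': 2004-05-01 → 2005-03-09.
2005-03-09 is a Wednesday. SQLite's %W counts Mondays since the year started; the result is 10.

10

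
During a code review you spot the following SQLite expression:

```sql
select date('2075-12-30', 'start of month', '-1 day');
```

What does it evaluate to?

`start of month` rewinds 2075-12-30 to 2075-12-01.
Going back 1 day from 2075-12-01 reaches 2075-11-30 (last day of November, 30 days).

2075-11-30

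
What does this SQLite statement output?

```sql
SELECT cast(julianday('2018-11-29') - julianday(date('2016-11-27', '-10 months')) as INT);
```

1037

Adding -10 months to 2016-11-27 gives 2016-01-27.
4 days remain in January 2016 after the 27th (31 − 27).
Full months from February 2016 through October 2018 contribute their day counts.
Then 29 days into November 2018.
Total: 4 + 29 + 31 + 30 + 31 + 30 + 31 + 31 + 30 + 31 + 30 + 31 + 31 + 28 + 31 + 30 + 31 + 30 + 31 + 31 + 30 + 31 + 30 + 31 + 31 + 28 + 31 + 30 + 31 + 30 + 31 + 31 + 30 + 31 + 29 = 1037.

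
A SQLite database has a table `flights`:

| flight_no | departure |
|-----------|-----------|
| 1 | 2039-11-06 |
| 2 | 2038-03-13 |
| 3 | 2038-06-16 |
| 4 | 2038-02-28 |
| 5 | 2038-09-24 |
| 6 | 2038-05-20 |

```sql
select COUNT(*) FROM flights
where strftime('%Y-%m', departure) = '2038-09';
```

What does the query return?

Rows with year-month 2038-09: 2038-09-24 → 1.

1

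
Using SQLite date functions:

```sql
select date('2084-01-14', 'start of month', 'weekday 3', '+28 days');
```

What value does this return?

`start of month` rewinds 2084-01-14 to 2084-01-01.
`weekday 3` advances to the next Wednesday; 2084-01-01 is a Saturday, so it moves forward to 2084-01-05.
January 2084 has 31 days; 26 remain after the 5th, so 27 days reach 2084-02-01.
Advancing 1 more day within February lands on 2084-02-02.

2084-02-02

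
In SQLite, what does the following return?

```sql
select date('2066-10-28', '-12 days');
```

Going back 12 days within October lands on 2066-10-16.

2066-10-16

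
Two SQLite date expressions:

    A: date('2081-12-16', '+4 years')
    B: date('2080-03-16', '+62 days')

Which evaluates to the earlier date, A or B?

B

A = 2085-12-16.
B = 2080-05-17.
B is earlier.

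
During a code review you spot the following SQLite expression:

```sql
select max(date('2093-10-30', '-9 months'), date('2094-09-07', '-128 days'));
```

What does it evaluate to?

date('2093-10-30', '-9 months') → 2093-01-30.
date('2094-09-07', '-128 days') → 2094-05-02.
Later of the two is 2094-05-02.

2094-05-02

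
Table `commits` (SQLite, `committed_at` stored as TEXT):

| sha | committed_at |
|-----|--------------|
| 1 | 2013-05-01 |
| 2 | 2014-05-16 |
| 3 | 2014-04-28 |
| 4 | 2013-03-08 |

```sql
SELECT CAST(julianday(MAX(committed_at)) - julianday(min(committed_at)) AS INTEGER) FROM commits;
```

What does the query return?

434

MIN = 2013-03-08, MAX = 2014-05-16.
23 days remain in March 2013 after the 8th (31 − 8).
Full months from April 2013 through April 2014 contribute their day counts.
Then 16 days into May 2014.
Total: 23 + 30 + 31 + 30 + 31 + 31 + 30 + 31 + 30 + 31 + 31 + 28 + 31 + 30 + 16 = 434.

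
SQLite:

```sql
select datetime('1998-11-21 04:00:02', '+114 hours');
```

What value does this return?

+114 hours from 1998-11-21 04:00:02 is 1998-11-25 22:00:02 (crosses midnight).

1998-11-25 22:00:02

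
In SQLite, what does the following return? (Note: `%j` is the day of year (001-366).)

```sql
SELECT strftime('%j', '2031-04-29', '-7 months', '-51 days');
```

221

First apply '-7 months', '-51 days': 2031-04-29 → 2030-08-09.
Day-of-year for 2030-08-09: days since 2030-01-01 inclusive = 221, zero-padded to 221.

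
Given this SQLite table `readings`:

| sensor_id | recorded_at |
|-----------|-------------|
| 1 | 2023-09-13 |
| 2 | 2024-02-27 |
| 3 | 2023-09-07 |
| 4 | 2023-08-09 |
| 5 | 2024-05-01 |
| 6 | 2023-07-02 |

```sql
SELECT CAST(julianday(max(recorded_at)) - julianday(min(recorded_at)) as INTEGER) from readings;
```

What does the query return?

304

MIN = 2023-07-02, MAX = 2024-05-01.
29 days remain in July 2023 after the 2nd (31 − 2).
Full months from August 2023 through April 2024 contribute their day counts.
Then 1 day into May 2024.
Total: 29 + 31 + 30 + 31 + 30 + 31 + 31 + 29 + 31 + 30 + 1 = 304.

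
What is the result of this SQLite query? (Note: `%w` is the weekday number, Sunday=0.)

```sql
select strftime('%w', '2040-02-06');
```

1

2040-02-06 is a Monday; with Sunday=0 that is 1.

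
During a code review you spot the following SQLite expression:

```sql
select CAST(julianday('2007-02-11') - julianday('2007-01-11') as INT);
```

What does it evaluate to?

20 days remain in January 2007 after the 11th (31 − 11).
Then 11 days into February 2007.
Total: 20 + 11 = 31.

31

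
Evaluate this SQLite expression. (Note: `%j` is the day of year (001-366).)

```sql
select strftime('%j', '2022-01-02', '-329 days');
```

First apply '-329 days': 2022-01-02 → 2021-02-07.
Day-of-year for 2021-02-07: days since 2021-01-01 inclusive = 38, zero-padded to 038.

038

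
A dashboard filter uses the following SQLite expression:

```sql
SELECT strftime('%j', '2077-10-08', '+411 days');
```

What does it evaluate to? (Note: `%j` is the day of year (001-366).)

First apply '+411 days': 2077-10-08 → 2078-11-23.
Day-of-year for 2078-11-23: days since 2078-01-01 inclusive = 327, zero-padded to 327.

327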